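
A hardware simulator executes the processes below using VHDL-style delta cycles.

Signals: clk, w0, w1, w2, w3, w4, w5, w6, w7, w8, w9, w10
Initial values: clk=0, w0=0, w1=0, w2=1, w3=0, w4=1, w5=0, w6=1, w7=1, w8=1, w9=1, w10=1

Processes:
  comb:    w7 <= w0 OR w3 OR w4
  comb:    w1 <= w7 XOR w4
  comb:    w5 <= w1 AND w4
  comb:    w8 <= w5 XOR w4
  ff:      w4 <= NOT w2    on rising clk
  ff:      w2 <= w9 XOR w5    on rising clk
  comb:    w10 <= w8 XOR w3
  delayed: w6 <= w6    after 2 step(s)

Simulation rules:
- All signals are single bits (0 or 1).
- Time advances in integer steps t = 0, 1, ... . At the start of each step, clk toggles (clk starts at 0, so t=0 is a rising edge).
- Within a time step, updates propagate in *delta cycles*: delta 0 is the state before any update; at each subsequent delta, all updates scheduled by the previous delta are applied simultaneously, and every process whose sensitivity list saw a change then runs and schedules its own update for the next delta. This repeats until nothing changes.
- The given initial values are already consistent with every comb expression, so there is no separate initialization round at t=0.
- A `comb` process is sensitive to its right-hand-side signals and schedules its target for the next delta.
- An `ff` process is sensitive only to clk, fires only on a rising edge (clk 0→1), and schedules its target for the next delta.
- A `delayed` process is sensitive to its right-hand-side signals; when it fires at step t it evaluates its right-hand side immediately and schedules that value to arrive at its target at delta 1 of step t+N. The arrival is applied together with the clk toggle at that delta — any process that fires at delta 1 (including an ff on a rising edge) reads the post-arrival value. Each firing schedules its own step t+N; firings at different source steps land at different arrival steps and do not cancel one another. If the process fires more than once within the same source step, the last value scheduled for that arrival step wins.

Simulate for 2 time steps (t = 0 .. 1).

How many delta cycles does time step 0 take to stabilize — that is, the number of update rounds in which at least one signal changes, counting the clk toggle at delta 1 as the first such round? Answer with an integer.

4

t=0 Δ0: w6=1 w1=0 clk=0 w2=1 w7=1 w5=0 w4=1 w0=0 w9=1 w8=1 w3=0 w10=1
  Δ1: clk:0→1
  Δ2: w4:1→0
  Δ3: w1:0→1, w7:1→0, w8:1→0
  Δ4: w1:1→0, w10:1→0
  (4Δ to stable)
t=1 Δ0: w6=1 w1=0 clk=1 w2=1 w7=0 w5=0 w4=0 w0=0 w9=1 w8=0 w3=0 w10=0
  Δ1: clk:1→0
  (1Δ to stable)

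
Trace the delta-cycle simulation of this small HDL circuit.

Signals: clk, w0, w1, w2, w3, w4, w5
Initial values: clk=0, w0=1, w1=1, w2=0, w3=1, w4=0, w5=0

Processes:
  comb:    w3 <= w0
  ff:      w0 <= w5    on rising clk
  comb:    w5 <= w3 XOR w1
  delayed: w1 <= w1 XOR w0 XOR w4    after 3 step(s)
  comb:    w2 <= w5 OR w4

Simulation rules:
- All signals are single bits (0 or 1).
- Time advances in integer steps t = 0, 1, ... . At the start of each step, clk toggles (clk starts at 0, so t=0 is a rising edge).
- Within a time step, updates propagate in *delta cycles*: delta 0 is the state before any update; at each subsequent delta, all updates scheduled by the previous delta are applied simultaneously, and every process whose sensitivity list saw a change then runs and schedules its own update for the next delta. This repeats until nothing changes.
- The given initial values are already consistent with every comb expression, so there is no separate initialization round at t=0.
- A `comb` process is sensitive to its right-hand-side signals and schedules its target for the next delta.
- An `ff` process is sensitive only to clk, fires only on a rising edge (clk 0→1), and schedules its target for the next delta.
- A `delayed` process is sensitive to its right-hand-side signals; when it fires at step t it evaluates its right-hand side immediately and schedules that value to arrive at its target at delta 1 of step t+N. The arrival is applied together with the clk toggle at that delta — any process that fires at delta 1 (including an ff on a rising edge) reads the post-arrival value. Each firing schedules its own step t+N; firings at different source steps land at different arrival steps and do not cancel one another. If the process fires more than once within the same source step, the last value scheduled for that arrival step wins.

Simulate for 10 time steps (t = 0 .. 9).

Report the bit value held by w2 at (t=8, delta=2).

1

t0.Δ0 w5=0 clk=0 w3=1 w2=0 w1=1 w0=1 w4=0
t0.Δ1 w5=0 clk=1 w3=1 w2=0 w1=1 w0=1 w4=0
t0.Δ2 w5=0 clk=1 w3=1 w2=0 w1=1 w0=0 w4=0
t0.Δ3 w5=0 clk=1 w3=0 w2=0 w1=1 w0=0 w4=0
t0.Δ4 w5=1 clk=1 w3=0 w2=0 w1=1 w0=0 w4=0
t0.Δ5 w5=1 clk=1 w3=0 w2=1 w1=1 w0=0 w4=0
t1.Δ0 w5=1 clk=1 w3=0 w2=1 w1=1 w0=0 w4=0
t1.Δ1 w5=1 clk=0 w3=0 w2=1 w1=1 w0=0 w4=0
t2.Δ0 w5=1 clk=0 w3=0 w2=1 w1=1 w0=0 w4=0
t2.Δ1 w5=1 clk=1 w3=0 w2=1 w1=1 w0=0 w4=0
t2.Δ2 w5=1 clk=1 w3=0 w2=1 w1=1 w0=1 w4=0
t2.Δ3 w5=1 clk=1 w3=1 w2=1 w1=1 w0=1 w4=0
t2.Δ4 w5=0 clk=1 w3=1 w2=1 w1=1 w0=1 w4=0
t2.Δ5 w5=0 clk=1 w3=1 w2=0 w1=1 w0=1 w4=0
t3.Δ0 w5=0 clk=1 w3=1 w2=0 w1=1 w0=1 w4=0
t3.Δ1 w5=0 clk=0 w3=1 w2=0 w1=1 w0=1 w4=0
t4.Δ0 w5=0 clk=0 w3=1 w2=0 w1=1 w0=1 w4=0
t4.Δ1 w5=0 clk=1 w3=1 w2=0 w1=1 w0=1 w4=0
t4.Δ2 w5=0 clk=1 w3=1 w2=0 w1=1 w0=0 w4=0
t4.Δ3 w5=0 clk=1 w3=0 w2=0 w1=1 w0=0 w4=0
t4.Δ4 w5=1 clk=1 w3=0 w2=0 w1=1 w0=0 w4=0
t4.Δ5 w5=1 clk=1 w3=0 w2=1 w1=1 w0=0 w4=0
t5.Δ0 w5=1 clk=1 w3=0 w2=1 w1=1 w0=0 w4=0
t5.Δ1 w5=1 clk=0 w3=0 w2=1 w1=0 w0=0 w4=0
t5.Δ2 w5=0 clk=0 w3=0 w2=1 w1=0 w0=0 w4=0
t5.Δ3 w5=0 clk=0 w3=0 w2=0 w1=0 w0=0 w4=0
t6.Δ0 w5=0 clk=0 w3=0 w2=0 w1=0 w0=0 w4=0
t6.Δ1 w5=0 clk=1 w3=0 w2=0 w1=0 w0=0 w4=0
t7.Δ0 w5=0 clk=1 w3=0 w2=0 w1=0 w0=0 w4=0
t7.Δ1 w5=0 clk=0 w3=0 w2=0 w1=1 w0=0 w4=0
t7.Δ2 w5=1 clk=0 w3=0 w2=0 w1=1 w0=0 w4=0
t7.Δ3 w5=1 clk=0 w3=0 w2=1 w1=1 w0=0 w4=0
t8.Δ0 w5=1 clk=0 w3=0 w2=1 w1=1 w0=0 w4=0
t8.Δ1 w5=1 clk=1 w3=0 w2=1 w1=0 w0=0 w4=0
t8.Δ2 w5=0 clk=1 w3=0 w2=1 w1=0 w0=1 w4=0
t8.Δ3 w5=0 clk=1 w3=1 w2=0 w1=0 w0=1 w4=0
t8.Δ4 w5=1 clk=1 w3=1 w2=0 w1=0 w0=1 w4=0
t8.Δ5 w5=1 clk=1 w3=1 w2=1 w1=0 w0=1 w4=0
t9.Δ0 w5=1 clk=1 w3=1 w2=1 w1=0 w0=1 w4=0
t9.Δ1 w5=1 clk=0 w3=1 w2=1 w1=0 w0=1 w4=0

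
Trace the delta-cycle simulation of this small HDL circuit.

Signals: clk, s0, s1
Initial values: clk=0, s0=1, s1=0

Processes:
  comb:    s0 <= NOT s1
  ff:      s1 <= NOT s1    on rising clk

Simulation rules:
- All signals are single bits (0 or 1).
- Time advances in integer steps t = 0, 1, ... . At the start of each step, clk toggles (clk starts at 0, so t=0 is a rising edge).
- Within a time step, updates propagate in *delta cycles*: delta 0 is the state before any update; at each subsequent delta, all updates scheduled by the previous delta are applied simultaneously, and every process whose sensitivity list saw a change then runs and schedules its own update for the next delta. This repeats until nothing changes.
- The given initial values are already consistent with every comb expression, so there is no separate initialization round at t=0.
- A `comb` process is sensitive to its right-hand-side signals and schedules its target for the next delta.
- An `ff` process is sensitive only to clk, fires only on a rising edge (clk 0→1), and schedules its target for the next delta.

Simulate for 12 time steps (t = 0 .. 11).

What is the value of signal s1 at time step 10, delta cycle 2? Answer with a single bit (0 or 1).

[bits: s1,clk,s0]
t=0: Δ0=001 Δ1=011 Δ2=111 Δ3=110 | 3Δ
t=1: Δ0=110 Δ1=100 | 1Δ
t=2: Δ0=100 Δ1=110 Δ2=010 Δ3=011 | 3Δ
t=3: Δ0=011 Δ1=001 | 1Δ
t=4: Δ0=001 Δ1=011 Δ2=111 Δ3=110 | 3Δ
t=5: Δ0=110 Δ1=100 | 1Δ
t=6: Δ0=100 Δ1=110 Δ2=010 Δ3=011 | 3Δ
t=7: Δ0=011 Δ1=001 | 1Δ
t=8: Δ0=001 Δ1=011 Δ2=111 Δ3=110 | 3Δ
t=9: Δ0=110 Δ1=100 | 1Δ
t=10: Δ0=100 Δ1=110 Δ2=010 Δ3=011 | 3Δ
t=11: Δ0=011 Δ1=001 | 1Δ

0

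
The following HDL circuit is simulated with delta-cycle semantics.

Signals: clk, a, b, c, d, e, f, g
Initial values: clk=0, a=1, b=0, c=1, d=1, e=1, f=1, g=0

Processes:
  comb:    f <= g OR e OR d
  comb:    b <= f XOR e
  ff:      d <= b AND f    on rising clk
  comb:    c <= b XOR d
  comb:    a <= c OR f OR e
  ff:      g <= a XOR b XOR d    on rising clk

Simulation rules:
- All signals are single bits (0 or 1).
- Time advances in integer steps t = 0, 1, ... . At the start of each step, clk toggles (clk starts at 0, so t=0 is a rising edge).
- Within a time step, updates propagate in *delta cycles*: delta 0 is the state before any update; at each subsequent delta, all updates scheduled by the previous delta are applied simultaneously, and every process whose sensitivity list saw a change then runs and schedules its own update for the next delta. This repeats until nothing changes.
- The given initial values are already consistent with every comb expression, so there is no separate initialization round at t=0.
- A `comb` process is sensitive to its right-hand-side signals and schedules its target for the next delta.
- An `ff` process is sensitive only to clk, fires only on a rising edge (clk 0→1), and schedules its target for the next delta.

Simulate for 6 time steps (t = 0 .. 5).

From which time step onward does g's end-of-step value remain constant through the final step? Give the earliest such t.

2

[bits: a,d,c,b,f,clk,g,e]
t=0: Δ0=11101001 Δ1=11101101 Δ2=10101101 Δ3=10001101 | 3Δ
t=1: Δ0=10001101 Δ1=10001001 | 1Δ
t=2: Δ0=10001001 Δ1=10001101 Δ2=10001111 | 2Δ
t=3: Δ0=10001111 Δ1=10001011 | 1Δ
t=4: Δ0=10001011 Δ1=10001111 | 1Δ
t=5: Δ0=10001111 Δ1=10001011 | 1Δ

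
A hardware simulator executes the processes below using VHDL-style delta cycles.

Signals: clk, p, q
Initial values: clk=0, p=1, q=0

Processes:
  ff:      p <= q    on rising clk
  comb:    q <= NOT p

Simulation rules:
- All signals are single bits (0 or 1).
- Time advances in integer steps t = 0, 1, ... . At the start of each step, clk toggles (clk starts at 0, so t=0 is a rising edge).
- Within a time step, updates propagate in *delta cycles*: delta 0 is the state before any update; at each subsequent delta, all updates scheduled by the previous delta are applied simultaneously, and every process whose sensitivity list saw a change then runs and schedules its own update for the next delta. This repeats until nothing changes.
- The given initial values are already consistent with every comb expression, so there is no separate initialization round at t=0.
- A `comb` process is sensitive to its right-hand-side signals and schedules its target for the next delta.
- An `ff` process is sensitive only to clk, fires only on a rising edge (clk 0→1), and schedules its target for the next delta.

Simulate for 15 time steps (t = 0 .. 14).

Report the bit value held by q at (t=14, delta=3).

0

t0.Δ0 q=0 clk=0 p=1
t0.Δ1 q=0 clk=1 p=1
t0.Δ2 q=0 clk=1 p=0
t0.Δ3 q=1 clk=1 p=0
t1.Δ0 q=1 clk=1 p=0
t1.Δ1 q=1 clk=0 p=0
t2.Δ0 q=1 clk=0 p=0
t2.Δ1 q=1 clk=1 p=0
t2.Δ2 q=1 clk=1 p=1
t2.Δ3 q=0 clk=1 p=1
t3.Δ0 q=0 clk=1 p=1
t3.Δ1 q=0 clk=0 p=1
t4.Δ0 q=0 clk=0 p=1
t4.Δ1 q=0 clk=1 p=1
t4.Δ2 q=0 clk=1 p=0
t4.Δ3 q=1 clk=1 p=0
t5.Δ0 q=1 clk=1 p=0
t5.Δ1 q=1 clk=0 p=0
t6.Δ0 q=1 clk=0 p=0
t6.Δ1 q=1 clk=1 p=0
t6.Δ2 q=1 clk=1 p=1
t6.Δ3 q=0 clk=1 p=1
t7.Δ0 q=0 clk=1 p=1
t7.Δ1 q=0 clk=0 p=1
t8.Δ0 q=0 clk=0 p=1
t8.Δ1 q=0 clk=1 p=1
t8.Δ2 q=0 clk=1 p=0
t8.Δ3 q=1 clk=1 p=0
t9.Δ0 q=1 clk=1 p=0
t9.Δ1 q=1 clk=0 p=0
t10.Δ0 q=1 clk=0 p=0
t10.Δ1 q=1 clk=1 p=0
t10.Δ2 q=1 clk=1 p=1
t10.Δ3 q=0 clk=1 p=1
t11.Δ0 q=0 clk=1 p=1
t11.Δ1 q=0 clk=0 p=1
t12.Δ0 q=0 clk=0 p=1
t12.Δ1 q=0 clk=1 p=1
t12.Δ2 q=0 clk=1 p=0
t12.Δ3 q=1 clk=1 p=0
t13.Δ0 q=1 clk=1 p=0
t13.Δ1 q=1 clk=0 p=0
t14.Δ0 q=1 clk=0 p=0
t14.Δ1 q=1 clk=1 p=0
t14.Δ2 q=1 clk=1 p=1
t14.Δ3 q=0 clk=1 p=1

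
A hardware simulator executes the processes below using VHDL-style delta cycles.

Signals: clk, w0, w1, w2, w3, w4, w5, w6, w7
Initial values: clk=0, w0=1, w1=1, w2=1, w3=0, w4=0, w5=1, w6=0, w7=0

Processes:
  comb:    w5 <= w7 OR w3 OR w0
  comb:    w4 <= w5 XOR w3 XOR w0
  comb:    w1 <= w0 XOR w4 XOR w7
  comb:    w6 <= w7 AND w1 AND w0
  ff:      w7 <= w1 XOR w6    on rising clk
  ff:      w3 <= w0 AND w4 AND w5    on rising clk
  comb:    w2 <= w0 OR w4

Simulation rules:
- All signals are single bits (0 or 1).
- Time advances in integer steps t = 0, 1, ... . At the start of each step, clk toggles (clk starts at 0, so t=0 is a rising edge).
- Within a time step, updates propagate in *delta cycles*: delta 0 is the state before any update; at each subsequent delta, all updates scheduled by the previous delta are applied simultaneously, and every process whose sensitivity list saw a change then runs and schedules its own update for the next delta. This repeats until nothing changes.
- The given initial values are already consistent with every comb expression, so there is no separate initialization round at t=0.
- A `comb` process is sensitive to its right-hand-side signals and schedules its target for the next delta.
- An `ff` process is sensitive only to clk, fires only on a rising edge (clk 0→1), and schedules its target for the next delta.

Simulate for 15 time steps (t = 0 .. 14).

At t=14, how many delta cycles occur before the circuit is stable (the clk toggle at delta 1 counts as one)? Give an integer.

3

t0.Δ0 w1=1 clk=0 w3=0 w7=0 w0=1 w5=1 w6=0 w2=1 w4=0
t0.Δ1 w1=1 clk=1 w3=0 w7=0 w0=1 w5=1 w6=0 w2=1 w4=0
t0.Δ2 w1=1 clk=1 w3=0 w7=1 w0=1 w5=1 w6=0 w2=1 w4=0
t0.Δ3 w1=0 clk=1 w3=0 w7=1 w0=1 w5=1 w6=1 w2=1 w4=0
t0.Δ4 w1=0 clk=1 w3=0 w7=1 w0=1 w5=1 w6=0 w2=1 w4=0
t1.Δ0 w1=0 clk=1 w3=0 w7=1 w0=1 w5=1 w6=0 w2=1 w4=0
t1.Δ1 w1=0 clk=0 w3=0 w7=1 w0=1 w5=1 w6=0 w2=1 w4=0
t2.Δ0 w1=0 clk=0 w3=0 w7=1 w0=1 w5=1 w6=0 w2=1 w4=0
t2.Δ1 w1=0 clk=1 w3=0 w7=1 w0=1 w5=1 w6=0 w2=1 w4=0
t2.Δ2 w1=0 clk=1 w3=0 w7=0 w0=1 w5=1 w6=0 w2=1 w4=0
t2.Δ3 w1=1 clk=1 w3=0 w7=0 w0=1 w5=1 w6=0 w2=1 w4=0
t3.Δ0 w1=1 clk=1 w3=0 w7=0 w0=1 w5=1 w6=0 w2=1 w4=0
t3.Δ1 w1=1 clk=0 w3=0 w7=0 w0=1 w5=1 w6=0 w2=1 w4=0
t4.Δ0 w1=1 clk=0 w3=0 w7=0 w0=1 w5=1 w6=0 w2=1 w4=0
t4.Δ1 w1=1 clk=1 w3=0 w7=0 w0=1 w5=1 w6=0 w2=1 w4=0
t4.Δ2 w1=1 clk=1 w3=0 w7=1 w0=1 w5=1 w6=0 w2=1 w4=0
t4.Δ3 w1=0 clk=1 w3=0 w7=1 w0=1 w5=1 w6=1 w2=1 w4=0
t4.Δ4 w1=0 clk=1 w3=0 w7=1 w0=1 w5=1 w6=0 w2=1 w4=0
t5.Δ0 w1=0 clk=1 w3=0 w7=1 w0=1 w5=1 w6=0 w2=1 w4=0
t5.Δ1 w1=0 clk=0 w3=0 w7=1 w0=1 w5=1 w6=0 w2=1 w4=0
t6.Δ0 w1=0 clk=0 w3=0 w7=1 w0=1 w5=1 w6=0 w2=1 w4=0
t6.Δ1 w1=0 clk=1 w3=0 w7=1 w0=1 w5=1 w6=0 w2=1 w4=0
t6.Δ2 w1=0 clk=1 w3=0 w7=0 w0=1 w5=1 w6=0 w2=1 w4=0
t6.Δ3 w1=1 clk=1 w3=0 w7=0 w0=1 w5=1 w6=0 w2=1 w4=0
t7.Δ0 w1=1 clk=1 w3=0 w7=0 w0=1 w5=1 w6=0 w2=1 w4=0
t7.Δ1 w1=1 clk=0 w3=0 w7=0 w0=1 w5=1 w6=0 w2=1 w4=0
t8.Δ0 w1=1 clk=0 w3=0 w7=0 w0=1 w5=1 w6=0 w2=1 w4=0
t8.Δ1 w1=1 clk=1 w3=0 w7=0 w0=1 w5=1 w6=0 w2=1 w4=0
t8.Δ2 w1=1 clk=1 w3=0 w7=1 w0=1 w5=1 w6=0 w2=1 w4=0
t8.Δ3 w1=0 clk=1 w3=0 w7=1 w0=1 w5=1 w6=1 w2=1 w4=0
t8.Δ4 w1=0 clk=1 w3=0 w7=1 w0=1 w5=1 w6=0 w2=1 w4=0
t9.Δ0 w1=0 clk=1 w3=0 w7=1 w0=1 w5=1 w6=0 w2=1 w4=0
t9.Δ1 w1=0 clk=0 w3=0 w7=1 w0=1 w5=1 w6=0 w2=1 w4=0
t10.Δ0 w1=0 clk=0 w3=0 w7=1 w0=1 w5=1 w6=0 w2=1 w4=0
t10.Δ1 w1=0 clk=1 w3=0 w7=1 w0=1 w5=1 w6=0 w2=1 w4=0
t10.Δ2 w1=0 clk=1 w3=0 w7=0 w0=1 w5=1 w6=0 w2=1 w4=0
t10.Δ3 w1=1 clk=1 w3=0 w7=0 w0=1 w5=1 w6=0 w2=1 w4=0
t11.Δ0 w1=1 clk=1 w3=0 w7=0 w0=1 w5=1 w6=0 w2=1 w4=0
t11.Δ1 w1=1 clk=0 w3=0 w7=0 w0=1 w5=1 w6=0 w2=1 w4=0
t12.Δ0 w1=1 clk=0 w3=0 w7=0 w0=1 w5=1 w6=0 w2=1 w4=0
t12.Δ1 w1=1 clk=1 w3=0 w7=0 w0=1 w5=1 w6=0 w2=1 w4=0
t12.Δ2 w1=1 clk=1 w3=0 w7=1 w0=1 w5=1 w6=0 w2=1 w4=0
t12.Δ3 w1=0 clk=1 w3=0 w7=1 w0=1 w5=1 w6=1 w2=1 w4=0
t12.Δ4 w1=0 clk=1 w3=0 w7=1 w0=1 w5=1 w6=0 w2=1 w4=0
t13.Δ0 w1=0 clk=1 w3=0 w7=1 w0=1 w5=1 w6=0 w2=1 w4=0
t13.Δ1 w1=0 clk=0 w3=0 w7=1 w0=1 w5=1 w6=0 w2=1 w4=0
t14.Δ0 w1=0 clk=0 w3=0 w7=1 w0=1 w5=1 w6=0 w2=1 w4=0
t14.Δ1 w1=0 clk=1 w3=0 w7=1 w0=1 w5=1 w6=0 w2=1 w4=0
t14.Δ2 w1=0 clk=1 w3=0 w7=0 w0=1 w5=1 w6=0 w2=1 w4=0
t14.Δ3 w1=1 clk=1 w3=0 w7=0 w0=1 w5=1 w6=0 w2=1 w4=0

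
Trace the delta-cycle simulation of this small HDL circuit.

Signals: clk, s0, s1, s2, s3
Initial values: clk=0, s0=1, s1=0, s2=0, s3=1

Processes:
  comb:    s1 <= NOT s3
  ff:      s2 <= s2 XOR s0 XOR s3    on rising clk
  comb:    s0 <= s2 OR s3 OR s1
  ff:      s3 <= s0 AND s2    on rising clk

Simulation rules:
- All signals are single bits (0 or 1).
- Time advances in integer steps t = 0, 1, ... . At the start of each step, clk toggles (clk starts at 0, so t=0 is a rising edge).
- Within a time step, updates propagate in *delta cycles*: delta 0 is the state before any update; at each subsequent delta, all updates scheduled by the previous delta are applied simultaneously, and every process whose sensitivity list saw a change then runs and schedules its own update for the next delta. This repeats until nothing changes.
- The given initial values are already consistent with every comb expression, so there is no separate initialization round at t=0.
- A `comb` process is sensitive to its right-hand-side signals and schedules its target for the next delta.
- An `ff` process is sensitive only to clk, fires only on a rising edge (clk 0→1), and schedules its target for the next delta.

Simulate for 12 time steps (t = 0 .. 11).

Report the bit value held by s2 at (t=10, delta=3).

0

t0.Δ0 s3=1 clk=0 s1=0 s0=1 s2=0
t0.Δ1 s3=1 clk=1 s1=0 s0=1 s2=0
t0.Δ2 s3=0 clk=1 s1=0 s0=1 s2=0
t0.Δ3 s3=0 clk=1 s1=1 s0=0 s2=0
t0.Δ4 s3=0 clk=1 s1=1 s0=1 s2=0
t1.Δ0 s3=0 clk=1 s1=1 s0=1 s2=0
t1.Δ1 s3=0 clk=0 s1=1 s0=1 s2=0
t2.Δ0 s3=0 clk=0 s1=1 s0=1 s2=0
t2.Δ1 s3=0 clk=1 s1=1 s0=1 s2=0
t2.Δ2 s3=0 clk=1 s1=1 s0=1 s2=1
t3.Δ0 s3=0 clk=1 s1=1 s0=1 s2=1
t3.Δ1 s3=0 clk=0 s1=1 s0=1 s2=1
t4.Δ0 s3=0 clk=0 s1=1 s0=1 s2=1
t4.Δ1 s3=0 clk=1 s1=1 s0=1 s2=1
t4.Δ2 s3=1 clk=1 s1=1 s0=1 s2=0
t4.Δ3 s3=1 clk=1 s1=0 s0=1 s2=0
t5.Δ0 s3=1 clk=1 s1=0 s0=1 s2=0
t5.Δ1 s3=1 clk=0 s1=0 s0=1 s2=0
t6.Δ0 s3=1 clk=0 s1=0 s0=1 s2=0
t6.Δ1 s3=1 clk=1 s1=0 s0=1 s2=0
t6.Δ2 s3=0 clk=1 s1=0 s0=1 s2=0
t6.Δ3 s3=0 clk=1 s1=1 s0=0 s2=0
t6.Δ4 s3=0 clk=1 s1=1 s0=1 s2=0
t7.Δ0 s3=0 clk=1 s1=1 s0=1 s2=0
t7.Δ1 s3=0 clk=0 s1=1 s0=1 s2=0
t8.Δ0 s3=0 clk=0 s1=1 s0=1 s2=0
t8.Δ1 s3=0 clk=1 s1=1 s0=1 s2=0
t8.Δ2 s3=0 clk=1 s1=1 s0=1 s2=1
t9.Δ0 s3=0 clk=1 s1=1 s0=1 s2=1
t9.Δ1 s3=0 clk=0 s1=1 s0=1 s2=1
t10.Δ0 s3=0 clk=0 s1=1 s0=1 s2=1
t10.Δ1 s3=0 clk=1 s1=1 s0=1 s2=1
t10.Δ2 s3=1 clk=1 s1=1 s0=1 s2=0
t10.Δ3 s3=1 clk=1 s1=0 s0=1 s2=0
t11.Δ0 s3=1 clk=1 s1=0 s0=1 s2=0
t11.Δ1 s3=1 clk=0 s1=0 s0=1 s2=0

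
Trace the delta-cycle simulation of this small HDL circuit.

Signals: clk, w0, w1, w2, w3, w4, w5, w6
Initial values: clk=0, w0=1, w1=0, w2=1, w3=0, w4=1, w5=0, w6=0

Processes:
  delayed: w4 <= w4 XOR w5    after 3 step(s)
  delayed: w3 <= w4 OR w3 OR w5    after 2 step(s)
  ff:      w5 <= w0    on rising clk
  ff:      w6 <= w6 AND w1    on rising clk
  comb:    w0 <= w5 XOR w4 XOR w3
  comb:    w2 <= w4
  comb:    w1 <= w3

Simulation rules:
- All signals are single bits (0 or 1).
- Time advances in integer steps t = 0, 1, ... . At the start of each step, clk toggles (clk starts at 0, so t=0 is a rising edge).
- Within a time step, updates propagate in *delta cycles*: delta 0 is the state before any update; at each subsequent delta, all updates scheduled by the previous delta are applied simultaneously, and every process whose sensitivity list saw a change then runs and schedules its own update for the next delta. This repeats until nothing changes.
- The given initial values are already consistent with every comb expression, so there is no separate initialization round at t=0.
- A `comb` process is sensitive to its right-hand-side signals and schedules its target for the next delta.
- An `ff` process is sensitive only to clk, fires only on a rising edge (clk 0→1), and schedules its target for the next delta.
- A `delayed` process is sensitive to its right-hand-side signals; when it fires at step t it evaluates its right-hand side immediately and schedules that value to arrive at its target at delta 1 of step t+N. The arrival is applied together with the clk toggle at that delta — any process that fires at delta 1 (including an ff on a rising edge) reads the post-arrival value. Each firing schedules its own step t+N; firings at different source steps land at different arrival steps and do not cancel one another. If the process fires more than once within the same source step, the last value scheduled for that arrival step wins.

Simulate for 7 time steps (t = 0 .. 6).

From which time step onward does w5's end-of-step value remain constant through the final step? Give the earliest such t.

t0.Δ0 w4=1 w3=0 clk=0 w0=1 w1=0 w5=0 w2=1 w6=0
t0.Δ1 w4=1 w3=0 clk=1 w0=1 w1=0 w5=0 w2=1 w6=0
t0.Δ2 w4=1 w3=0 clk=1 w0=1 w1=0 w5=1 w2=1 w6=0
t0.Δ3 w4=1 w3=0 clk=1 w0=0 w1=0 w5=1 w2=1 w6=0
t1.Δ0 w4=1 w3=0 clk=1 w0=0 w1=0 w5=1 w2=1 w6=0
t1.Δ1 w4=1 w3=0 clk=0 w0=0 w1=0 w5=1 w2=1 w6=0
t2.Δ0 w4=1 w3=0 clk=0 w0=0 w1=0 w5=1 w2=1 w6=0
t2.Δ1 w4=1 w3=1 clk=1 w0=0 w1=0 w5=1 w2=1 w6=0
t2.Δ2 w4=1 w3=1 clk=1 w0=1 w1=1 w5=0 w2=1 w6=0
t2.Δ3 w4=1 w3=1 clk=1 w0=0 w1=1 w5=0 w2=1 w6=0
t3.Δ0 w4=1 w3=1 clk=1 w0=0 w1=1 w5=0 w2=1 w6=0
t3.Δ1 w4=0 w3=1 clk=0 w0=0 w1=1 w5=0 w2=1 w6=0
t3.Δ2 w4=0 w3=1 clk=0 w0=1 w1=1 w5=0 w2=0 w6=0
t4.Δ0 w4=0 w3=1 clk=0 w0=1 w1=1 w5=0 w2=0 w6=0
t4.Δ1 w4=0 w3=1 clk=1 w0=1 w1=1 w5=0 w2=0 w6=0
t4.Δ2 w4=0 w3=1 clk=1 w0=1 w1=1 w5=1 w2=0 w6=0
t4.Δ3 w4=0 w3=1 clk=1 w0=0 w1=1 w5=1 w2=0 w6=0
t5.Δ0 w4=0 w3=1 clk=1 w0=0 w1=1 w5=1 w2=0 w6=0
t5.Δ1 w4=1 w3=1 clk=0 w0=0 w1=1 w5=1 w2=0 w6=0
t5.Δ2 w4=1 w3=1 clk=0 w0=1 w1=1 w5=1 w2=1 w6=0
t6.Δ0 w4=1 w3=1 clk=0 w0=1 w1=1 w5=1 w2=1 w6=0
t6.Δ1 w4=0 w3=1 clk=1 w0=1 w1=1 w5=1 w2=1 w6=0
t6.Δ2 w4=0 w3=1 clk=1 w0=0 w1=1 w5=1 w2=0 w6=0

4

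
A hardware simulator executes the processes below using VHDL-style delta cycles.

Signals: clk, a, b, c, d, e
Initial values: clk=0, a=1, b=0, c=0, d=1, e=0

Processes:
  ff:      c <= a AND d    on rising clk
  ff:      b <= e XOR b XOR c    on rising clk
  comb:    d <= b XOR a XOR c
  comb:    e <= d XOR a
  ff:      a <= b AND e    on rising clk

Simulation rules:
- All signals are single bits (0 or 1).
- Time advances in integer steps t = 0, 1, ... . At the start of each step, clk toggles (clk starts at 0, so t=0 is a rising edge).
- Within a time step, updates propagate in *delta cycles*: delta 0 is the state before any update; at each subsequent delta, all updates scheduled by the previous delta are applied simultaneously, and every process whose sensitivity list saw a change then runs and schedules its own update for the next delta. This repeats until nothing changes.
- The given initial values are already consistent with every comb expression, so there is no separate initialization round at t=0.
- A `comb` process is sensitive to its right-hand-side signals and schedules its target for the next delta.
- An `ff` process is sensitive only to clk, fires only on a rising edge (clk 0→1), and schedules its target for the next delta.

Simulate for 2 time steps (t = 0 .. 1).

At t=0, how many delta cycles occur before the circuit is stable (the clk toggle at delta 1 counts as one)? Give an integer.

t=0 Δ0: d=1 clk=0 a=1 c=0 b=0 e=0
  Δ1: clk:0→1
  Δ2: a:1→0, c:0→1
  Δ3: e:0→1
  (3Δ to stable)
t=1 Δ0: d=1 clk=1 a=0 c=1 b=0 e=1
  Δ1: clk:1→0
  (1Δ to stable)

3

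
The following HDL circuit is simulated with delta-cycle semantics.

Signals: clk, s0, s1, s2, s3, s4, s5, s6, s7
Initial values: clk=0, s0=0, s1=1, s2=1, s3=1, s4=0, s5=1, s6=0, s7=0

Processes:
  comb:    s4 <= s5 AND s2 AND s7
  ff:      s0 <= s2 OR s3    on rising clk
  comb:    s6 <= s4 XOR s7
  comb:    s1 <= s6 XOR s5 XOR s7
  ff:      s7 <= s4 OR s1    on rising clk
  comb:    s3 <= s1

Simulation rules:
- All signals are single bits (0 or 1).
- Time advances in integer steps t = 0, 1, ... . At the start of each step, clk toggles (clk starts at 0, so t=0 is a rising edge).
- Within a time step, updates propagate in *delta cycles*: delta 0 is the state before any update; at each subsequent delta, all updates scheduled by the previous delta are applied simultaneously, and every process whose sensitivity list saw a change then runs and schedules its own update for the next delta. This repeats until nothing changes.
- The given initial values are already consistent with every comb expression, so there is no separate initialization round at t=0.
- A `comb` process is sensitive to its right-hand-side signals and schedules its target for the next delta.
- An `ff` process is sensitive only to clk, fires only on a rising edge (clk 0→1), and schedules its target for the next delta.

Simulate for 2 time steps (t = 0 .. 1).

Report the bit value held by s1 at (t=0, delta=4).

[bits: s1,s3,clk,s0,s4,s6,s5,s2,s7]
t=0: Δ0=110000110 Δ1=111000110 Δ2=111100111 Δ3=011111111 Δ4=101110111 Δ5=011110111 Δ6=001110111 | 6Δ
t=1: Δ0=001110111 Δ1=000110111 | 1Δ

1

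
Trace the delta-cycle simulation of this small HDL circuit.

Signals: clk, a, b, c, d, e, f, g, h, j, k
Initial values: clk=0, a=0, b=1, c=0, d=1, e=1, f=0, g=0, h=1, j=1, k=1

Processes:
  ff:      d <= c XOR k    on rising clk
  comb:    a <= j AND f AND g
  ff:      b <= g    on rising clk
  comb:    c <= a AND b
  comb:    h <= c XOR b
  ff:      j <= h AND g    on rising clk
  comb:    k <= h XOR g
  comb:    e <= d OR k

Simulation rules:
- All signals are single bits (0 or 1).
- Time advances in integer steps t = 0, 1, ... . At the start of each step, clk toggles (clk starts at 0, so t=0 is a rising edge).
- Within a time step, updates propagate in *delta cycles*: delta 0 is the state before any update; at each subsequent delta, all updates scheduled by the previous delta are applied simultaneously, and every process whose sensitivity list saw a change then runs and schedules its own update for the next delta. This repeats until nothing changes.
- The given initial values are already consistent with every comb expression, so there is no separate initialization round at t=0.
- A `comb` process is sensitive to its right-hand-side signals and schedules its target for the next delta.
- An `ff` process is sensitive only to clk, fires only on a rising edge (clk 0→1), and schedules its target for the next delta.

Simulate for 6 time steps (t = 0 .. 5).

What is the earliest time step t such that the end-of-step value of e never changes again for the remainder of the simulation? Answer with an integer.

2

t=0 Δ0: k=1 f=0 c=0 h=1 g=0 e=1 clk=0 j=1 a=0 d=1 b=1
  Δ1: clk:0→1
  Δ2: j:1→0, b:1→0
  Δ3: h:1→0
  Δ4: k:1→0
  (4Δ to stable)
t=1 Δ0: k=0 f=0 c=0 h=0 g=0 e=1 clk=1 j=0 a=0 d=1 b=0
  Δ1: clk:1→0
  (1Δ to stable)
t=2 Δ0: k=0 f=0 c=0 h=0 g=0 e=1 clk=0 j=0 a=0 d=1 b=0
  Δ1: clk:0→1
  Δ2: d:1→0
  Δ3: e:1→0
  (3Δ to stable)
t=3 Δ0: k=0 f=0 c=0 h=0 g=0 e=0 clk=1 j=0 a=0 d=0 b=0
  Δ1: clk:1→0
  (1Δ to stable)
t=4 Δ0: k=0 f=0 c=0 h=0 g=0 e=0 clk=0 j=0 a=0 d=0 b=0
  Δ1: clk:0→1
  (1Δ to stable)
t=5 Δ0: k=0 f=0 c=0 h=0 g=0 e=0 clk=1 j=0 a=0 d=0 b=0
  Δ1: clk:1→0
  (1Δ to stable)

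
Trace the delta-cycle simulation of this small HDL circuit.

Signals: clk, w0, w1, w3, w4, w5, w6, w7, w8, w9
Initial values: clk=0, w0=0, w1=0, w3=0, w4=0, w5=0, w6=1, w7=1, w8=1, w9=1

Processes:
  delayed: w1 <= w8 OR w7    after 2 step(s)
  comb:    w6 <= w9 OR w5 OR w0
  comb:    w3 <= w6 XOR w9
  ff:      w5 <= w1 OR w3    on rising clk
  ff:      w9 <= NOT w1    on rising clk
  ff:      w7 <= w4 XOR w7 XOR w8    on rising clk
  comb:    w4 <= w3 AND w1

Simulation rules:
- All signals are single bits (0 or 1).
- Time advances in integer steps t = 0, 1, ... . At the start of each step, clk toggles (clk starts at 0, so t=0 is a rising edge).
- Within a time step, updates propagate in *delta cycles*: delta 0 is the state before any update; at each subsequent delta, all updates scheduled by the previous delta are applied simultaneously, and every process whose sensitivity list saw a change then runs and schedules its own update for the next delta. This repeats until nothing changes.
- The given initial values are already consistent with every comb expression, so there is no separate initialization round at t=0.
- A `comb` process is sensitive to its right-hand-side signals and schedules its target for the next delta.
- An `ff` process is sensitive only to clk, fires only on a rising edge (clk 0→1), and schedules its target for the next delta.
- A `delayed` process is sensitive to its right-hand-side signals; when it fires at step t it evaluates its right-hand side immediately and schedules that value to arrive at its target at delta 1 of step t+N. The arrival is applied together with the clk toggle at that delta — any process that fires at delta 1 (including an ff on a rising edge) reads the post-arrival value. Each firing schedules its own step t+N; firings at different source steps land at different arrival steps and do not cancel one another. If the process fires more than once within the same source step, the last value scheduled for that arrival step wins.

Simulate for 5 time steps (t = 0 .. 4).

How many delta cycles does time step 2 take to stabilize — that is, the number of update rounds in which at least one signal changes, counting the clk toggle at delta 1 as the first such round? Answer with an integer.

t=0 Δ0: w7=1 w8=1 w0=0 w3=0 w5=0 w4=0 w6=1 clk=0 w1=0 w9=1
  Δ1: clk:0→1
  Δ2: w7:1→0
  (2Δ to stable)
t=1 Δ0: w7=0 w8=1 w0=0 w3=0 w5=0 w4=0 w6=1 clk=1 w1=0 w9=1
  Δ1: clk:1→0
  (1Δ to stable)
t=2 Δ0: w7=0 w8=1 w0=0 w3=0 w5=0 w4=0 w6=1 clk=0 w1=0 w9=1
  Δ1: clk:0→1, w1:0→1
  Δ2: w7:0→1, w5:0→1, w9:1→0
  Δ3: w3:0→1
  Δ4: w4:0→1
  (4Δ to stable)
t=3 Δ0: w7=1 w8=1 w0=0 w3=1 w5=1 w4=1 w6=1 clk=1 w1=1 w9=0
  Δ1: clk:1→0
  (1Δ to stable)
t=4 Δ0: w7=1 w8=1 w0=0 w3=1 w5=1 w4=1 w6=1 clk=0 w1=1 w9=0
  Δ1: clk:0→1
  (1Δ to stable)

4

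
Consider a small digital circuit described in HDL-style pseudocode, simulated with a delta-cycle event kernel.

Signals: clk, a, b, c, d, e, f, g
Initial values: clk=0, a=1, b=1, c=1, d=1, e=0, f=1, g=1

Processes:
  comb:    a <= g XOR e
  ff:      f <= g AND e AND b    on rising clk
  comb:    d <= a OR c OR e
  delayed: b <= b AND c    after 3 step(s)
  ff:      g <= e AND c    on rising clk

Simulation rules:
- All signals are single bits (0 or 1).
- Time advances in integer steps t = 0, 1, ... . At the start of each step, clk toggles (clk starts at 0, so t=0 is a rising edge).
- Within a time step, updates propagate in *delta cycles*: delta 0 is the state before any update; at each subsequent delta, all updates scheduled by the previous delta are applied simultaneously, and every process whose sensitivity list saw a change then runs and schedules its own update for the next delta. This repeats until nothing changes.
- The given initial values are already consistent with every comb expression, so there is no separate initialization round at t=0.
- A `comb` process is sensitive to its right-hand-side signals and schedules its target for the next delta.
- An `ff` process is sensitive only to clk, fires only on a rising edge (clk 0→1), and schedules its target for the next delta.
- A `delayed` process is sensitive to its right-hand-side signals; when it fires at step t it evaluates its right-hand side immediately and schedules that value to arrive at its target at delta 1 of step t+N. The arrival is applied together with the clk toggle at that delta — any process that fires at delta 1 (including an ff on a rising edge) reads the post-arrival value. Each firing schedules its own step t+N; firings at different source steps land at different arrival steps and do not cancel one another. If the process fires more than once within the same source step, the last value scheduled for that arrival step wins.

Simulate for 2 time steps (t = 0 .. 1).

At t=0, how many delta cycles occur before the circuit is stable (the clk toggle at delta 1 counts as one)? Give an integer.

3

t=0 Δ0: clk=0 e=0 g=1 d=1 c=1 f=1 b=1 a=1
  Δ1: clk:0→1
  Δ2: g:1→0, f:1→0
  Δ3: a:1→0
  (3Δ to stable)
t=1 Δ0: clk=1 e=0 g=0 d=1 c=1 f=0 b=1 a=0
  Δ1: clk:1→0
  (1Δ to stable)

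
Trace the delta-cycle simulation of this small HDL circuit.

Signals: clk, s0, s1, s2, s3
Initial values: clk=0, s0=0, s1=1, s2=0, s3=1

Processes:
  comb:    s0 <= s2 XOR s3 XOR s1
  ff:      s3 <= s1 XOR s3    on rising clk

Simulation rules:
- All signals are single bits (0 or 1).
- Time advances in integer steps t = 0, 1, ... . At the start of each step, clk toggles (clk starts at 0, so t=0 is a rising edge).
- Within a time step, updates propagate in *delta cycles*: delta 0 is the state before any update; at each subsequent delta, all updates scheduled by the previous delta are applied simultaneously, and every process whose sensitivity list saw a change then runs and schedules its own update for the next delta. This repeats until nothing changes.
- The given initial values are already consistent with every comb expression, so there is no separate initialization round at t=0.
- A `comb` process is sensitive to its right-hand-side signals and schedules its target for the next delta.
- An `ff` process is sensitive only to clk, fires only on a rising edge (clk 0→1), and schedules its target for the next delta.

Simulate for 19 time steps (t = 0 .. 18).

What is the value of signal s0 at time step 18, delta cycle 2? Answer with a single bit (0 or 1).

1

t=0 Δ0: s0=0 s1=1 clk=0 s2=0 s3=1
  Δ1: clk:0→1
  Δ2: s3:1→0
  Δ3: s0:0→1
  (3Δ to stable)
t=1 Δ0: s0=1 s1=1 clk=1 s2=0 s3=0
  Δ1: clk:1→0
  (1Δ to stable)
t=2 Δ0: s0=1 s1=1 clk=0 s2=0 s3=0
  Δ1: clk:0→1
  Δ2: s3:0→1
  Δ3: s0:1→0
  (3Δ to stable)
t=3 Δ0: s0=0 s1=1 clk=1 s2=0 s3=1
  Δ1: clk:1→0
  (1Δ to stable)
t=4 Δ0: s0=0 s1=1 clk=0 s2=0 s3=1
  Δ1: clk:0→1
  Δ2: s3:1→0
  Δ3: s0:0→1
  (3Δ to stable)
t=5 Δ0: s0=1 s1=1 clk=1 s2=0 s3=0
  Δ1: clk:1→0
  (1Δ to stable)
t=6 Δ0: s0=1 s1=1 clk=0 s2=0 s3=0
  Δ1: clk:0→1
  Δ2: s3:0→1
  Δ3: s0:1→0
  (3Δ to stable)
t=7 Δ0: s0=0 s1=1 clk=1 s2=0 s3=1
  Δ1: clk:1→0
  (1Δ to stable)
t=8 Δ0: s0=0 s1=1 clk=0 s2=0 s3=1
  Δ1: clk:0→1
  Δ2: s3:1→0
  Δ3: s0:0→1
  (3Δ to stable)
t=9 Δ0: s0=1 s1=1 clk=1 s2=0 s3=0
  Δ1: clk:1→0
  (1Δ to stable)
t=10 Δ0: s0=1 s1=1 clk=0 s2=0 s3=0
  Δ1: clk:0→1
  Δ2: s3:0→1
  Δ3: s0:1→0
  (3Δ to stable)
t=11 Δ0: s0=0 s1=1 clk=1 s2=0 s3=1
  Δ1: clk:1→0
  (1Δ to stable)
t=12 Δ0: s0=0 s1=1 clk=0 s2=0 s3=1
  Δ1: clk:0→1
  Δ2: s3:1→0
  Δ3: s0:0→1
  (3Δ to stable)
t=13 Δ0: s0=1 s1=1 clk=1 s2=0 s3=0
  Δ1: clk:1→0
  (1Δ to stable)
t=14 Δ0: s0=1 s1=1 clk=0 s2=0 s3=0
  Δ1: clk:0→1
  Δ2: s3:0→1
  Δ3: s0:1→0
  (3Δ to stable)
t=15 Δ0: s0=0 s1=1 clk=1 s2=0 s3=1
  Δ1: clk:1→0
  (1Δ to stable)
t=16 Δ0: s0=0 s1=1 clk=0 s2=0 s3=1
  Δ1: clk:0→1
  Δ2: s3:1→0
  Δ3: s0:0→1
  (3Δ to stable)
t=17 Δ0: s0=1 s1=1 clk=1 s2=0 s3=0
  Δ1: clk:1→0
  (1Δ to stable)
t=18 Δ0: s0=1 s1=1 clk=0 s2=0 s3=0
  Δ1: clk:0→1
  Δ2: s3:0→1
  Δ3: s0:1→0
  (3Δ to stable)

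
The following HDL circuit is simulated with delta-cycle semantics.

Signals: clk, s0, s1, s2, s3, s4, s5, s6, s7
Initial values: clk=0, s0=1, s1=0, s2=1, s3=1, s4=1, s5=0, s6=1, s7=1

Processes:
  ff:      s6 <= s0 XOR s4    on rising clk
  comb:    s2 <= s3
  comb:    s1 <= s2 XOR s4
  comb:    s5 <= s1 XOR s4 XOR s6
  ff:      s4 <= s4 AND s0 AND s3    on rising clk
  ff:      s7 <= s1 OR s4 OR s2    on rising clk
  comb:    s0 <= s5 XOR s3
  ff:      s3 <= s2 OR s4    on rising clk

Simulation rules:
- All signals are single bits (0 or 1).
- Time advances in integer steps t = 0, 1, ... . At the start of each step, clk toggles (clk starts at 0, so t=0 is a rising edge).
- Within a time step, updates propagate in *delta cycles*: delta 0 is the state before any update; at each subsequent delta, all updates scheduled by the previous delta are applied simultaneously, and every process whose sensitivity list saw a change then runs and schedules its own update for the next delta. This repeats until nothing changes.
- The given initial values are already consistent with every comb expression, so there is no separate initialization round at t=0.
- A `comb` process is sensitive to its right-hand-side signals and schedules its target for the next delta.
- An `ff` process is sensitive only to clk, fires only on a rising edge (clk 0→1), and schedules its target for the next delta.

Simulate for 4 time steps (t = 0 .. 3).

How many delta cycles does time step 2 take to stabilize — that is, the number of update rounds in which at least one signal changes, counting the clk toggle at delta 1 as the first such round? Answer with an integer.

5

[bits: s3,clk,s6,s0,s4,s5,s2,s7,s1]
t=0: Δ0=101110110 Δ1=111110110 Δ2=110110110 Δ3=110111110 Δ4=110011110 | 4Δ
t=1: Δ0=110011110 Δ1=100011110 | 1Δ
t=2: Δ0=100011110 Δ1=110011110 Δ2=111001110 Δ3=111001111 Δ4=111000111 Δ5=111100111 | 5Δ
t=3: Δ0=111100111 Δ1=101100111 | 1Δ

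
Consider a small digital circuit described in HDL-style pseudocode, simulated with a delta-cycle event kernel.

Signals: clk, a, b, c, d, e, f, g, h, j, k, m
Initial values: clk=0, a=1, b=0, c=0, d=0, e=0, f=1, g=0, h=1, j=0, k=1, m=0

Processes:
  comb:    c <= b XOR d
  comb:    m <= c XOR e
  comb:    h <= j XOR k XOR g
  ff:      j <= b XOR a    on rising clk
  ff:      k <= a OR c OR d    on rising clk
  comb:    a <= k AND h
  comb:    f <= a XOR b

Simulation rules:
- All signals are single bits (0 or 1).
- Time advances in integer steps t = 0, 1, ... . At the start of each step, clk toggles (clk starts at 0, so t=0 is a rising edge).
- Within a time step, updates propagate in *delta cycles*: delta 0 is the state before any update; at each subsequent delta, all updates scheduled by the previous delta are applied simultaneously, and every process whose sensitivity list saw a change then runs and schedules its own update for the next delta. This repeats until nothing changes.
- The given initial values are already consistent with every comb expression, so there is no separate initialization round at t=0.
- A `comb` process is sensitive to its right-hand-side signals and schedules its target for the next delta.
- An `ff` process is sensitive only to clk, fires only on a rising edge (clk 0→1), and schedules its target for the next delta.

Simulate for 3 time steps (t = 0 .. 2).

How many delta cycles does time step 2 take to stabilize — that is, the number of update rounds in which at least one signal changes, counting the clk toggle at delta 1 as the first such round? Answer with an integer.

2

t0.Δ0 c=0 clk=0 m=0 b=0 f=1 d=0 h=1 j=0 e=0 k=1 g=0 a=1
t0.Δ1 c=0 clk=1 m=0 b=0 f=1 d=0 h=1 j=0 e=0 k=1 g=0 a=1
t0.Δ2 c=0 clk=1 m=0 b=0 f=1 d=0 h=1 j=1 e=0 k=1 g=0 a=1
t0.Δ3 c=0 clk=1 m=0 b=0 f=1 d=0 h=0 j=1 e=0 k=1 g=0 a=1
t0.Δ4 c=0 clk=1 m=0 b=0 f=1 d=0 h=0 j=1 e=0 k=1 g=0 a=0
t0.Δ5 c=0 clk=1 m=0 b=0 f=0 d=0 h=0 j=1 e=0 k=1 g=0 a=0
t1.Δ0 c=0 clk=1 m=0 b=0 f=0 d=0 h=0 j=1 e=0 k=1 g=0 a=0
t1.Δ1 c=0 clk=0 m=0 b=0 f=0 d=0 h=0 j=1 e=0 k=1 g=0 a=0
t2.Δ0 c=0 clk=0 m=0 b=0 f=0 d=0 h=0 j=1 e=0 k=1 g=0 a=0
t2.Δ1 c=0 clk=1 m=0 b=0 f=0 d=0 h=0 j=1 e=0 k=1 g=0 a=0
t2.Δ2 c=0 clk=1 m=0 b=0 f=0 d=0 h=0 j=0 e=0 k=0 g=0 a=0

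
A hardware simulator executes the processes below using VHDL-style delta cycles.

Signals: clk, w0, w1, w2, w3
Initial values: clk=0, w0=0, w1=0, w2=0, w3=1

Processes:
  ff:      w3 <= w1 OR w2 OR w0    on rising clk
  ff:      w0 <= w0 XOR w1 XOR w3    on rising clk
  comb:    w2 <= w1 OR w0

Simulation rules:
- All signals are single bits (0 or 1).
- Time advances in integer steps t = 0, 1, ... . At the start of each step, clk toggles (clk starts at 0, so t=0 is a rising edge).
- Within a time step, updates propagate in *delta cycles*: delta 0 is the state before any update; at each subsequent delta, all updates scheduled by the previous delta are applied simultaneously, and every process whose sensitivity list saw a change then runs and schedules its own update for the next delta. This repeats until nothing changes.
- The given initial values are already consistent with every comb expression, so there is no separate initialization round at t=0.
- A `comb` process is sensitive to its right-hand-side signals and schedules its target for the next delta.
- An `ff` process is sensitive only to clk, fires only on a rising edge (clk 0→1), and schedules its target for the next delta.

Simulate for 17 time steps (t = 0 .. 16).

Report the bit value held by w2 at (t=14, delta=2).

1

[bits: w3,clk,w0,w2,w1]
t=0: Δ0=10000 Δ1=11000 Δ2=01100 Δ3=01110 | 3Δ
t=1: Δ0=01110 Δ1=00110 | 1Δ
t=2: Δ0=00110 Δ1=01110 Δ2=11110 | 2Δ
t=3: Δ0=11110 Δ1=10110 | 1Δ
t=4: Δ0=10110 Δ1=11110 Δ2=11010 Δ3=11000 | 3Δ
t=5: Δ0=11000 Δ1=10000 | 1Δ
t=6: Δ0=10000 Δ1=11000 Δ2=01100 Δ3=01110 | 3Δ
t=7: Δ0=01110 Δ1=00110 | 1Δ
t=8: Δ0=00110 Δ1=01110 Δ2=11110 | 2Δ
t=9: Δ0=11110 Δ1=10110 | 1Δ
t=10: Δ0=10110 Δ1=11110 Δ2=11010 Δ3=11000 | 3Δ
t=11: Δ0=11000 Δ1=10000 | 1Δ
t=12: Δ0=10000 Δ1=11000 Δ2=01100 Δ3=01110 | 3Δ
t=13: Δ0=01110 Δ1=00110 | 1Δ
t=14: Δ0=00110 Δ1=01110 Δ2=11110 | 2Δ
t=15: Δ0=11110 Δ1=10110 | 1Δ
t=16: Δ0=10110 Δ1=11110 Δ2=11010 Δ3=11000 | 3Δ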